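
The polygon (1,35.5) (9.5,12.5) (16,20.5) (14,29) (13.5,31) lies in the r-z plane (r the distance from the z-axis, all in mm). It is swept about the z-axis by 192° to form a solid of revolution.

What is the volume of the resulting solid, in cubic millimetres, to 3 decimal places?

Volume = 5269.289 mm³

Profile (r,z), 5 vertices: (1,35.5) (9.5,12.5) (16,20.5) (14,29) (13.5,31)
edge 0: (1,35.5)→(9.5,12.5)  cross = 1·12.5 − 9.5·35.5 = -324.7500; (r_i+r_j)·cross = 10.5·-324.7500 = -3409.8750
edge 1: (9.5,12.5)→(16,20.5)  cross = 9.5·20.5 − 16·12.5 = -5.2500; (r_i+r_j)·cross = 25.5·-5.2500 = -133.8750
edge 2: (16,20.5)→(14,29)  cross = 16·29 − 14·20.5 = 177.0000; (r_i+r_j)·cross = 30·177.0000 = 5310.0000
edge 3: (14,29)→(13.5,31)  cross = 14·31 − 13.5·29 = 42.5000; (r_i+r_j)·cross = 27.5·42.5000 = 1168.7500
edge 4: (13.5,31)→(1,35.5)  cross = 13.5·35.5 − 1·31 = 448.2500; (r_i+r_j)·cross = 14.5·448.2500 = 6499.6250
Σcross = 337.7500 → A = |Σcross|/2 = 168.8750 mm²
Σ(r_i+r_j)·cross = 9434.6250 → first moment M = |Σ|/6 = 1572.4375
R_c = M/A = 1572.4375/168.8750 = 9.3113 mm
θ = 192° = 3.351032 rad
V = θ·R_c·A = 3.351032·9.3113·168.8750 = 5269.289 mm³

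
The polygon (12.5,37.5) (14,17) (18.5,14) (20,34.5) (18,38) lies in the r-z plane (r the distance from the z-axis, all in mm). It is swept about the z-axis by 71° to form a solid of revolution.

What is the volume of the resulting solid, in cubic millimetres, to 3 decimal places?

Volume = 2693.598 mm³

Profile (r,z), 5 vertices: (12.5,37.5) (14,17) (18.5,14) (20,34.5) (18,38)
edge 0: (12.5,37.5)→(14,17)  cross = 12.5·17 − 14·37.5 = -312.5000; (r_i+r_j)·cross = 26.5·-312.5000 = -8281.2500
edge 1: (14,17)→(18.5,14)  cross = 14·14 − 18.5·17 = -118.5000; (r_i+r_j)·cross = 32.5·-118.5000 = -3851.2500
edge 2: (18.5,14)→(20,34.5)  cross = 18.5·34.5 − 20·14 = 358.2500; (r_i+r_j)·cross = 38.5·358.2500 = 13792.6250
edge 3: (20,34.5)→(18,38)  cross = 20·38 − 18·34.5 = 139.0000; (r_i+r_j)·cross = 38·139.0000 = 5282.0000
edge 4: (18,38)→(12.5,37.5)  cross = 18·37.5 − 12.5·38 = 200.0000; (r_i+r_j)·cross = 30.5·200.0000 = 6100.0000
Σcross = 266.2500 → A = |Σcross|/2 = 133.1250 mm²
Σ(r_i+r_j)·cross = 13042.1250 → first moment M = |Σ|/6 = 2173.6875
R_c = M/A = 2173.6875/133.1250 = 16.3282 mm
θ = 71° = 1.239184 rad
V = θ·R_c·A = 1.239184·16.3282·133.1250 = 2693.598 mm³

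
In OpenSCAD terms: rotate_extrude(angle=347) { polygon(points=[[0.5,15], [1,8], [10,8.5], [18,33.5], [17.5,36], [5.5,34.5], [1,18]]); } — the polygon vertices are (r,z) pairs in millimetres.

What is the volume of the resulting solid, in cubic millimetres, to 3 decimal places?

Profile (r,z), 7 vertices: (0.5,15) (1,8) (10,8.5) (18,33.5) (17.5,36) (5.5,34.5) (1,18)
edge 0: (0.5,15)→(1,8)  cross = 0.5·8 − 1·15 = -11.0000; (r_i+r_j)·cross = 1.5·-11.0000 = -16.5000
edge 1: (1,8)→(10,8.5)  cross = 1·8.5 − 10·8 = -71.5000; (r_i+r_j)·cross = 11·-71.5000 = -786.5000
edge 2: (10,8.5)→(18,33.5)  cross = 10·33.5 − 18·8.5 = 182.0000; (r_i+r_j)·cross = 28·182.0000 = 5096.0000
edge 3: (18,33.5)→(17.5,36)  cross = 18·36 − 17.5·33.5 = 61.7500; (r_i+r_j)·cross = 35.5·61.7500 = 2192.1250
edge 4: (17.5,36)→(5.5,34.5)  cross = 17.5·34.5 − 5.5·36 = 405.7500; (r_i+r_j)·cross = 23·405.7500 = 9332.2500
edge 5: (5.5,34.5)→(1,18)  cross = 5.5·18 − 1·34.5 = 64.5000; (r_i+r_j)·cross = 6.5·64.5000 = 419.2500
edge 6: (1,18)→(0.5,15)  cross = 1·15 − 0.5·18 = 6.0000; (r_i+r_j)·cross = 1.5·6.0000 = 9.0000
Σcross = 637.5000 → A = |Σcross|/2 = 318.7500 mm²
Σ(r_i+r_j)·cross = 16245.6250 → first moment M = |Σ|/6 = 2707.6042
R_c = M/A = 2707.6042/318.7500 = 8.4944 mm
θ = 347° = 6.056293 rad
V = θ·R_c·A = 6.056293·8.4944·318.7500 = 16398.043 mm³

Volume = 16398.043 mm³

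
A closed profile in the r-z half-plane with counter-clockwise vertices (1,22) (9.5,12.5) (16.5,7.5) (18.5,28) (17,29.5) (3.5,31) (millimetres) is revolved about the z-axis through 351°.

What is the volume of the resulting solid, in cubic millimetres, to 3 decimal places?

Volume = 17470.122 mm³

Profile (r,z), 6 vertices: (1,22) (9.5,12.5) (16.5,7.5) (18.5,28) (17,29.5) (3.5,31)
edge 0: (1,22)→(9.5,12.5)  cross = 1·12.5 − 9.5·22 = -196.5000; (r_i+r_j)·cross = 10.5·-196.5000 = -2063.2500
edge 1: (9.5,12.5)→(16.5,7.5)  cross = 9.5·7.5 − 16.5·12.5 = -135.0000; (r_i+r_j)·cross = 26·-135.0000 = -3510.0000
edge 2: (16.5,7.5)→(18.5,28)  cross = 16.5·28 − 18.5·7.5 = 323.2500; (r_i+r_j)·cross = 35·323.2500 = 11313.7500
edge 3: (18.5,28)→(17,29.5)  cross = 18.5·29.5 − 17·28 = 69.7500; (r_i+r_j)·cross = 35.5·69.7500 = 2476.1250
edge 4: (17,29.5)→(3.5,31)  cross = 17·31 − 3.5·29.5 = 423.7500; (r_i+r_j)·cross = 20.5·423.7500 = 8686.8750
edge 5: (3.5,31)→(1,22)  cross = 3.5·22 − 1·31 = 46.0000; (r_i+r_j)·cross = 4.5·46.0000 = 207.0000
Σcross = 531.2500 → A = |Σcross|/2 = 265.6250 mm²
Σ(r_i+r_j)·cross = 17110.5000 → first moment M = |Σ|/6 = 2851.7500
R_c = M/A = 2851.7500/265.6250 = 10.7360 mm
θ = 351° = 6.126106 rad
V = θ·R_c·A = 6.126106·10.7360·265.6250 = 17470.122 mm³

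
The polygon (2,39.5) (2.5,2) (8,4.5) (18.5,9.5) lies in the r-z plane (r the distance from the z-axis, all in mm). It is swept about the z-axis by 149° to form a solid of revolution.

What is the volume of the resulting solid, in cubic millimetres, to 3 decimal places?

Profile (r,z), 4 vertices: (2,39.5) (2.5,2) (8,4.5) (18.5,9.5)
edge 0: (2,39.5)→(2.5,2)  cross = 2·2 − 2.5·39.5 = -94.7500; (r_i+r_j)·cross = 4.5·-94.7500 = -426.3750
edge 1: (2.5,2)→(8,4.5)  cross = 2.5·4.5 − 8·2 = -4.7500; (r_i+r_j)·cross = 10.5·-4.7500 = -49.8750
edge 2: (8,4.5)→(18.5,9.5)  cross = 8·9.5 − 18.5·4.5 = -7.2500; (r_i+r_j)·cross = 26.5·-7.2500 = -192.1250
edge 3: (18.5,9.5)→(2,39.5)  cross = 18.5·39.5 − 2·9.5 = 711.7500; (r_i+r_j)·cross = 20.5·711.7500 = 14590.8750
Σcross = 605.0000 → A = |Σcross|/2 = 302.5000 mm²
Σ(r_i+r_j)·cross = 13922.5000 → first moment M = |Σ|/6 = 2320.4167
R_c = M/A = 2320.4167/302.5000 = 7.6708 mm
θ = 149° = 2.600541 rad
V = θ·R_c·A = 2.600541·7.6708·302.5000 = 6034.338 mm³

Volume = 6034.338 mm³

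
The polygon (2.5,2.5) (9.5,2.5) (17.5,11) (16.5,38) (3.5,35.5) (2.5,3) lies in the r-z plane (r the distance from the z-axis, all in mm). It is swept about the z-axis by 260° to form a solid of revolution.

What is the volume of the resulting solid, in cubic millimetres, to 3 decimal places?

Profile (r,z), 6 vertices: (2.5,2.5) (9.5,2.5) (17.5,11) (16.5,38) (3.5,35.5) (2.5,3)
edge 0: (2.5,2.5)→(9.5,2.5)  cross = 2.5·2.5 − 9.5·2.5 = -17.5000; (r_i+r_j)·cross = 12·-17.5000 = -210.0000
edge 1: (9.5,2.5)→(17.5,11)  cross = 9.5·11 − 17.5·2.5 = 60.7500; (r_i+r_j)·cross = 27·60.7500 = 1640.2500
edge 2: (17.5,11)→(16.5,38)  cross = 17.5·38 − 16.5·11 = 483.5000; (r_i+r_j)·cross = 34·483.5000 = 16439.0000
edge 3: (16.5,38)→(3.5,35.5)  cross = 16.5·35.5 − 3.5·38 = 452.7500; (r_i+r_j)·cross = 20·452.7500 = 9055.0000
edge 4: (3.5,35.5)→(2.5,3)  cross = 3.5·3 − 2.5·35.5 = -78.2500; (r_i+r_j)·cross = 6·-78.2500 = -469.5000
edge 5: (2.5,3)→(2.5,2.5)  cross = 2.5·2.5 − 2.5·3 = -1.2500; (r_i+r_j)·cross = 5·-1.2500 = -6.2500
Σcross = 900.0000 → A = |Σcross|/2 = 450.0000 mm²
Σ(r_i+r_j)·cross = 26448.5000 → first moment M = |Σ|/6 = 4408.0833
R_c = M/A = 4408.0833/450.0000 = 9.7957 mm
θ = 260° = 4.537856 rad
V = θ·R_c·A = 4.537856·9.7957·450.0000 = 20003.248 mm³

Volume = 20003.248 mm³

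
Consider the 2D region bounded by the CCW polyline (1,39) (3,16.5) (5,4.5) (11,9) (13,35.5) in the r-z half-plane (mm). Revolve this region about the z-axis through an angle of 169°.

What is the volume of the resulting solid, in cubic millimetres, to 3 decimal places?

Profile (r,z), 5 vertices: (1,39) (3,16.5) (5,4.5) (11,9) (13,35.5)
edge 0: (1,39)→(3,16.5)  cross = 1·16.5 − 3·39 = -100.5000; (r_i+r_j)·cross = 4·-100.5000 = -402.0000
edge 1: (3,16.5)→(5,4.5)  cross = 3·4.5 − 5·16.5 = -69.0000; (r_i+r_j)·cross = 8·-69.0000 = -552.0000
edge 2: (5,4.5)→(11,9)  cross = 5·9 − 11·4.5 = -4.5000; (r_i+r_j)·cross = 16·-4.5000 = -72.0000
edge 3: (11,9)→(13,35.5)  cross = 11·35.5 − 13·9 = 273.5000; (r_i+r_j)·cross = 24·273.5000 = 6564.0000
edge 4: (13,35.5)→(1,39)  cross = 13·39 − 1·35.5 = 471.5000; (r_i+r_j)·cross = 14·471.5000 = 6601.0000
Σcross = 571.0000 → A = |Σcross|/2 = 285.5000 mm²
Σ(r_i+r_j)·cross = 12139.0000 → first moment M = |Σ|/6 = 2023.1667
R_c = M/A = 2023.1667/285.5000 = 7.0864 mm
θ = 169° = 2.949606 rad
V = θ·R_c·A = 2.949606·7.0864·285.5000 = 5967.545 mm³

Volume = 5967.545 mm³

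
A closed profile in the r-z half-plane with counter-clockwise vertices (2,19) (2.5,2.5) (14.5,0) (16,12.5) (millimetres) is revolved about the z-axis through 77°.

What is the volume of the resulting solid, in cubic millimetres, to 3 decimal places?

Profile (r,z), 4 vertices: (2,19) (2.5,2.5) (14.5,0) (16,12.5)
edge 0: (2,19)→(2.5,2.5)  cross = 2·2.5 − 2.5·19 = -42.5000; (r_i+r_j)·cross = 4.5·-42.5000 = -191.2500
edge 1: (2.5,2.5)→(14.5,0)  cross = 2.5·0 − 14.5·2.5 = -36.2500; (r_i+r_j)·cross = 17·-36.2500 = -616.2500
edge 2: (14.5,0)→(16,12.5)  cross = 14.5·12.5 − 16·0 = 181.2500; (r_i+r_j)·cross = 30.5·181.2500 = 5528.1250
edge 3: (16,12.5)→(2,19)  cross = 16·19 − 2·12.5 = 279.0000; (r_i+r_j)·cross = 18·279.0000 = 5022.0000
Σcross = 381.5000 → A = |Σcross|/2 = 190.7500 mm²
Σ(r_i+r_j)·cross = 9742.6250 → first moment M = |Σ|/6 = 1623.7708
R_c = M/A = 1623.7708/190.7500 = 8.5126 mm
θ = 77° = 1.343904 rad
V = θ·R_c·A = 1.343904·8.5126·190.7500 = 2182.191 mm³

Volume = 2182.191 mm³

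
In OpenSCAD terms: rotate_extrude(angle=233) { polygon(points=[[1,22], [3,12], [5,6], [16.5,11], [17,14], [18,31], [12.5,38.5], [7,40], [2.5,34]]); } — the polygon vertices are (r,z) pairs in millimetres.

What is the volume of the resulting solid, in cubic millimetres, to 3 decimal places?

Volume = 16807.329 mm³

Profile (r,z), 9 vertices: (1,22) (3,12) (5,6) (16.5,11) (17,14) (18,31) (12.5,38.5) (7,40) (2.5,34)
edge 0: (1,22)→(3,12)  cross = 1·12 − 3·22 = -54.0000; (r_i+r_j)·cross = 4·-54.0000 = -216.0000
edge 1: (3,12)→(5,6)  cross = 3·6 − 5·12 = -42.0000; (r_i+r_j)·cross = 8·-42.0000 = -336.0000
edge 2: (5,6)→(16.5,11)  cross = 5·11 − 16.5·6 = -44.0000; (r_i+r_j)·cross = 21.5·-44.0000 = -946.0000
edge 3: (16.5,11)→(17,14)  cross = 16.5·14 − 17·11 = 44.0000; (r_i+r_j)·cross = 33.5·44.0000 = 1474.0000
edge 4: (17,14)→(18,31)  cross = 17·31 − 18·14 = 275.0000; (r_i+r_j)·cross = 35·275.0000 = 9625.0000
edge 5: (18,31)→(12.5,38.5)  cross = 18·38.5 − 12.5·31 = 305.5000; (r_i+r_j)·cross = 30.5·305.5000 = 9317.7500
edge 6: (12.5,38.5)→(7,40)  cross = 12.5·40 − 7·38.5 = 230.5000; (r_i+r_j)·cross = 19.5·230.5000 = 4494.7500
edge 7: (7,40)→(2.5,34)  cross = 7·34 − 2.5·40 = 138.0000; (r_i+r_j)·cross = 9.5·138.0000 = 1311.0000
edge 8: (2.5,34)→(1,22)  cross = 2.5·22 − 1·34 = 21.0000; (r_i+r_j)·cross = 3.5·21.0000 = 73.5000
Σcross = 874.0000 → A = |Σcross|/2 = 437.0000 mm²
Σ(r_i+r_j)·cross = 24798.0000 → first moment M = |Σ|/6 = 4133.0000
R_c = M/A = 4133.0000/437.0000 = 9.4577 mm
θ = 233° = 4.066617 rad
V = θ·R_c·A = 4.066617·9.4577·437.0000 = 16807.329 mm³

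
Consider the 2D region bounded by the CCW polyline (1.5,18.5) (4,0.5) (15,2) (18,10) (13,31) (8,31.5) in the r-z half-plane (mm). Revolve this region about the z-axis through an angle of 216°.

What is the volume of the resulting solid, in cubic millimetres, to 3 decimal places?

Profile (r,z), 6 vertices: (1.5,18.5) (4,0.5) (15,2) (18,10) (13,31) (8,31.5)
edge 0: (1.5,18.5)→(4,0.5)  cross = 1.5·0.5 − 4·18.5 = -73.2500; (r_i+r_j)·cross = 5.5·-73.2500 = -402.8750
edge 1: (4,0.5)→(15,2)  cross = 4·2 − 15·0.5 = 0.5000; (r_i+r_j)·cross = 19·0.5000 = 9.5000
edge 2: (15,2)→(18,10)  cross = 15·10 − 18·2 = 114.0000; (r_i+r_j)·cross = 33·114.0000 = 3762.0000
edge 3: (18,10)→(13,31)  cross = 18·31 − 13·10 = 428.0000; (r_i+r_j)·cross = 31·428.0000 = 13268.0000
edge 4: (13,31)→(8,31.5)  cross = 13·31.5 − 8·31 = 161.5000; (r_i+r_j)·cross = 21·161.5000 = 3391.5000
edge 5: (8,31.5)→(1.5,18.5)  cross = 8·18.5 − 1.5·31.5 = 100.7500; (r_i+r_j)·cross = 9.5·100.7500 = 957.1250
Σcross = 731.5000 → A = |Σcross|/2 = 365.7500 mm²
Σ(r_i+r_j)·cross = 20985.2500 → first moment M = |Σ|/6 = 3497.5417
R_c = M/A = 3497.5417/365.7500 = 9.5627 mm
θ = 216° = 3.769911 rad
V = θ·R_c·A = 3.769911·9.5627·365.7500 = 13185.421 mm³

Volume = 13185.421 mm³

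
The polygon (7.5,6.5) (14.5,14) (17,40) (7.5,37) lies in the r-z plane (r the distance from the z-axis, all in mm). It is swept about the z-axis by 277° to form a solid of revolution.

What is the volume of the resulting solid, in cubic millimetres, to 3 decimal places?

Volume = 12601.084 mm³

Profile (r,z), 4 vertices: (7.5,6.5) (14.5,14) (17,40) (7.5,37)
edge 0: (7.5,6.5)→(14.5,14)  cross = 7.5·14 − 14.5·6.5 = 10.7500; (r_i+r_j)·cross = 22·10.7500 = 236.5000
edge 1: (14.5,14)→(17,40)  cross = 14.5·40 − 17·14 = 342.0000; (r_i+r_j)·cross = 31.5·342.0000 = 10773.0000
edge 2: (17,40)→(7.5,37)  cross = 17·37 − 7.5·40 = 329.0000; (r_i+r_j)·cross = 24.5·329.0000 = 8060.5000
edge 3: (7.5,37)→(7.5,6.5)  cross = 7.5·6.5 − 7.5·37 = -228.7500; (r_i+r_j)·cross = 15·-228.7500 = -3431.2500
Σcross = 453.0000 → A = |Σcross|/2 = 226.5000 mm²
Σ(r_i+r_j)·cross = 15638.7500 → first moment M = |Σ|/6 = 2606.4583
R_c = M/A = 2606.4583/226.5000 = 11.5075 mm
θ = 277° = 4.834562 rad
V = θ·R_c·A = 4.834562·11.5075·226.5000 = 12601.084 mm³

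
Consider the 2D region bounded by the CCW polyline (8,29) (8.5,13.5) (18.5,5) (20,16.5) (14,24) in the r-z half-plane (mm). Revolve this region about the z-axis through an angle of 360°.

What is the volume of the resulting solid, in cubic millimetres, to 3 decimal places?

Profile (r,z), 5 vertices: (8,29) (8.5,13.5) (18.5,5) (20,16.5) (14,24)
edge 0: (8,29)→(8.5,13.5)  cross = 8·13.5 − 8.5·29 = -138.5000; (r_i+r_j)·cross = 16.5·-138.5000 = -2285.2500
edge 1: (8.5,13.5)→(18.5,5)  cross = 8.5·5 − 18.5·13.5 = -207.2500; (r_i+r_j)·cross = 27·-207.2500 = -5595.7500
edge 2: (18.5,5)→(20,16.5)  cross = 18.5·16.5 − 20·5 = 205.2500; (r_i+r_j)·cross = 38.5·205.2500 = 7902.1250
edge 3: (20,16.5)→(14,24)  cross = 20·24 − 14·16.5 = 249.0000; (r_i+r_j)·cross = 34·249.0000 = 8466.0000
edge 4: (14,24)→(8,29)  cross = 14·29 − 8·24 = 214.0000; (r_i+r_j)·cross = 22·214.0000 = 4708.0000
Σcross = 322.5000 → A = |Σcross|/2 = 161.2500 mm²
Σ(r_i+r_j)·cross = 13195.1250 → first moment M = |Σ|/6 = 2199.1875
R_c = M/A = 2199.1875/161.2500 = 13.6384 mm
θ = 360° = 6.283185 rad
V = θ·R_c·A = 6.283185·13.6384·161.2500 = 13817.903 mm³

Volume = 13817.903 mm³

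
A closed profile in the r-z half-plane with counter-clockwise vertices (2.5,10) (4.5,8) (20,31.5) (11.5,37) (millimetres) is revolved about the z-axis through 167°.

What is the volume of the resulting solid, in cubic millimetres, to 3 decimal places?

Volume = 5631.200 mm³

Profile (r,z), 4 vertices: (2.5,10) (4.5,8) (20,31.5) (11.5,37)
edge 0: (2.5,10)→(4.5,8)  cross = 2.5·8 − 4.5·10 = -25.0000; (r_i+r_j)·cross = 7·-25.0000 = -175.0000
edge 1: (4.5,8)→(20,31.5)  cross = 4.5·31.5 − 20·8 = -18.2500; (r_i+r_j)·cross = 24.5·-18.2500 = -447.1250
edge 2: (20,31.5)→(11.5,37)  cross = 20·37 − 11.5·31.5 = 377.7500; (r_i+r_j)·cross = 31.5·377.7500 = 11899.1250
edge 3: (11.5,37)→(2.5,10)  cross = 11.5·10 − 2.5·37 = 22.5000; (r_i+r_j)·cross = 14·22.5000 = 315.0000
Σcross = 357.0000 → A = |Σcross|/2 = 178.5000 mm²
Σ(r_i+r_j)·cross = 11592.0000 → first moment M = |Σ|/6 = 1932.0000
R_c = M/A = 1932.0000/178.5000 = 10.8235 mm
θ = 167° = 2.914700 rad
V = θ·R_c·A = 2.914700·10.8235·178.5000 = 5631.200 mm³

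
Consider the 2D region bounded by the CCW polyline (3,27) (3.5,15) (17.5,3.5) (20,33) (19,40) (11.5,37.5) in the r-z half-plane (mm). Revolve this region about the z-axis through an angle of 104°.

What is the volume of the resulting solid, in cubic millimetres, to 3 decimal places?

Profile (r,z), 6 vertices: (3,27) (3.5,15) (17.5,3.5) (20,33) (19,40) (11.5,37.5)
edge 0: (3,27)→(3.5,15)  cross = 3·15 − 3.5·27 = -49.5000; (r_i+r_j)·cross = 6.5·-49.5000 = -321.7500
edge 1: (3.5,15)→(17.5,3.5)  cross = 3.5·3.5 − 17.5·15 = -250.2500; (r_i+r_j)·cross = 21·-250.2500 = -5255.2500
edge 2: (17.5,3.5)→(20,33)  cross = 17.5·33 − 20·3.5 = 507.5000; (r_i+r_j)·cross = 37.5·507.5000 = 19031.2500
edge 3: (20,33)→(19,40)  cross = 20·40 − 19·33 = 173.0000; (r_i+r_j)·cross = 39·173.0000 = 6747.0000
edge 4: (19,40)→(11.5,37.5)  cross = 19·37.5 − 11.5·40 = 252.5000; (r_i+r_j)·cross = 30.5·252.5000 = 7701.2500
edge 5: (11.5,37.5)→(3,27)  cross = 11.5·27 − 3·37.5 = 198.0000; (r_i+r_j)·cross = 14.5·198.0000 = 2871.0000
Σcross = 831.2500 → A = |Σcross|/2 = 415.6250 mm²
Σ(r_i+r_j)·cross = 30773.5000 → first moment M = |Σ|/6 = 5128.9167
R_c = M/A = 5128.9167/415.6250 = 12.3403 mm
θ = 104° = 1.815142 rad
V = θ·R_c·A = 1.815142·12.3403·415.6250 = 9309.714 mm³

Volume = 9309.714 mm³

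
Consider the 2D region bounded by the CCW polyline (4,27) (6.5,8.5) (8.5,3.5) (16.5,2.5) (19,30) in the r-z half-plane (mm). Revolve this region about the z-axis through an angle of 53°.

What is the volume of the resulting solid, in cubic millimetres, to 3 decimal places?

Profile (r,z), 5 vertices: (4,27) (6.5,8.5) (8.5,3.5) (16.5,2.5) (19,30)
edge 0: (4,27)→(6.5,8.5)  cross = 4·8.5 − 6.5·27 = -141.5000; (r_i+r_j)·cross = 10.5·-141.5000 = -1485.7500
edge 1: (6.5,8.5)→(8.5,3.5)  cross = 6.5·3.5 − 8.5·8.5 = -49.5000; (r_i+r_j)·cross = 15·-49.5000 = -742.5000
edge 2: (8.5,3.5)→(16.5,2.5)  cross = 8.5·2.5 − 16.5·3.5 = -36.5000; (r_i+r_j)·cross = 25·-36.5000 = -912.5000
edge 3: (16.5,2.5)→(19,30)  cross = 16.5·30 − 19·2.5 = 447.5000; (r_i+r_j)·cross = 35.5·447.5000 = 15886.2500
edge 4: (19,30)→(4,27)  cross = 19·27 − 4·30 = 393.0000; (r_i+r_j)·cross = 23·393.0000 = 9039.0000
Σcross = 613.0000 → A = |Σcross|/2 = 306.5000 mm²
Σ(r_i+r_j)·cross = 21784.5000 → first moment M = |Σ|/6 = 3630.7500
R_c = M/A = 3630.7500/306.5000 = 11.8458 mm
θ = 53° = 0.925025 rad
V = θ·R_c·A = 0.925025·11.8458·306.5000 = 3358.533 mm³

Volume = 3358.533 mm³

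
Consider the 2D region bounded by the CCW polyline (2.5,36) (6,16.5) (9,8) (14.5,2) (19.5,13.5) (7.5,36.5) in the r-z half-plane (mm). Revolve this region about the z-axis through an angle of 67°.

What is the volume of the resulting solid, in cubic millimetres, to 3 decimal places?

Profile (r,z), 6 vertices: (2.5,36) (6,16.5) (9,8) (14.5,2) (19.5,13.5) (7.5,36.5)
edge 0: (2.5,36)→(6,16.5)  cross = 2.5·16.5 − 6·36 = -174.7500; (r_i+r_j)·cross = 8.5·-174.7500 = -1485.3750
edge 1: (6,16.5)→(9,8)  cross = 6·8 − 9·16.5 = -100.5000; (r_i+r_j)·cross = 15·-100.5000 = -1507.5000
edge 2: (9,8)→(14.5,2)  cross = 9·2 − 14.5·8 = -98.0000; (r_i+r_j)·cross = 23.5·-98.0000 = -2303.0000
edge 3: (14.5,2)→(19.5,13.5)  cross = 14.5·13.5 − 19.5·2 = 156.7500; (r_i+r_j)·cross = 34·156.7500 = 5329.5000
edge 4: (19.5,13.5)→(7.5,36.5)  cross = 19.5·36.5 − 7.5·13.5 = 610.5000; (r_i+r_j)·cross = 27·610.5000 = 16483.5000
edge 5: (7.5,36.5)→(2.5,36)  cross = 7.5·36 − 2.5·36.5 = 178.7500; (r_i+r_j)·cross = 10·178.7500 = 1787.5000
Σcross = 572.7500 → A = |Σcross|/2 = 286.3750 mm²
Σ(r_i+r_j)·cross = 18304.6250 → first moment M = |Σ|/6 = 3050.7708
R_c = M/A = 3050.7708/286.3750 = 10.6531 mm
θ = 67° = 1.169371 rad
V = θ·R_c·A = 1.169371·10.6531·286.3750 = 3567.482 mm³

Volume = 3567.482 mm³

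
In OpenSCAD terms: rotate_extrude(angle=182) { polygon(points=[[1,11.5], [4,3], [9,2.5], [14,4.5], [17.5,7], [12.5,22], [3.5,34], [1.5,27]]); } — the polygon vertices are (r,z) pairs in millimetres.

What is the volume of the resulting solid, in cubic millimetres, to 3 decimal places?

Profile (r,z), 8 vertices: (1,11.5) (4,3) (9,2.5) (14,4.5) (17.5,7) (12.5,22) (3.5,34) (1.5,27)
edge 0: (1,11.5)→(4,3)  cross = 1·3 − 4·11.5 = -43.0000; (r_i+r_j)·cross = 5·-43.0000 = -215.0000
edge 1: (4,3)→(9,2.5)  cross = 4·2.5 − 9·3 = -17.0000; (r_i+r_j)·cross = 13·-17.0000 = -221.0000
edge 2: (9,2.5)→(14,4.5)  cross = 9·4.5 − 14·2.5 = 5.5000; (r_i+r_j)·cross = 23·5.5000 = 126.5000
edge 3: (14,4.5)→(17.5,7)  cross = 14·7 − 17.5·4.5 = 19.2500; (r_i+r_j)·cross = 31.5·19.2500 = 606.3750
edge 4: (17.5,7)→(12.5,22)  cross = 17.5·22 − 12.5·7 = 297.5000; (r_i+r_j)·cross = 30·297.5000 = 8925.0000
edge 5: (12.5,22)→(3.5,34)  cross = 12.5·34 − 3.5·22 = 348.0000; (r_i+r_j)·cross = 16·348.0000 = 5568.0000
edge 6: (3.5,34)→(1.5,27)  cross = 3.5·27 − 1.5·34 = 43.5000; (r_i+r_j)·cross = 5·43.5000 = 217.5000
edge 7: (1.5,27)→(1,11.5)  cross = 1.5·11.5 − 1·27 = -9.7500; (r_i+r_j)·cross = 2.5·-9.7500 = -24.3750
Σcross = 644.0000 → A = |Σcross|/2 = 322.0000 mm²
Σ(r_i+r_j)·cross = 14983.0000 → first moment M = |Σ|/6 = 2497.1667
R_c = M/A = 2497.1667/322.0000 = 7.7552 mm
θ = 182° = 3.176499 rad
V = θ·R_c·A = 3.176499·7.7552·322.0000 = 7932.248 mm³

Volume = 7932.248 mm³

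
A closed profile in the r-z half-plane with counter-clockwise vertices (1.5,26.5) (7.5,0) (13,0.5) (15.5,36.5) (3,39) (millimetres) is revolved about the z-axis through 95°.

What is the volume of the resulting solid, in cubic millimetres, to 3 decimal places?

Profile (r,z), 5 vertices: (1.5,26.5) (7.5,0) (13,0.5) (15.5,36.5) (3,39)
edge 0: (1.5,26.5)→(7.5,0)  cross = 1.5·0 − 7.5·26.5 = -198.7500; (r_i+r_j)·cross = 9·-198.7500 = -1788.7500
edge 1: (7.5,0)→(13,0.5)  cross = 7.5·0.5 − 13·0 = 3.7500; (r_i+r_j)·cross = 20.5·3.7500 = 76.8750
edge 2: (13,0.5)→(15.5,36.5)  cross = 13·36.5 − 15.5·0.5 = 466.7500; (r_i+r_j)·cross = 28.5·466.7500 = 13302.3750
edge 3: (15.5,36.5)→(3,39)  cross = 15.5·39 − 3·36.5 = 495.0000; (r_i+r_j)·cross = 18.5·495.0000 = 9157.5000
edge 4: (3,39)→(1.5,26.5)  cross = 3·26.5 − 1.5·39 = 21.0000; (r_i+r_j)·cross = 4.5·21.0000 = 94.5000
Σcross = 787.7500 → A = |Σcross|/2 = 393.8750 mm²
Σ(r_i+r_j)·cross = 20842.5000 → first moment M = |Σ|/6 = 3473.7500
R_c = M/A = 3473.7500/393.8750 = 8.8194 mm
θ = 95° = 1.658063 rad
V = θ·R_c·A = 1.658063·8.8194·393.8750 = 5759.696 mm³

Volume = 5759.696 mm³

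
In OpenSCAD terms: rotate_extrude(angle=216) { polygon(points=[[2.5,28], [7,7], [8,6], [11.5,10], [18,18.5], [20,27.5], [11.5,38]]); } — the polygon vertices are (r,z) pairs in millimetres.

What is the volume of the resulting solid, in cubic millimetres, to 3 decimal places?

Profile (r,z), 7 vertices: (2.5,28) (7,7) (8,6) (11.5,10) (18,18.5) (20,27.5) (11.5,38)
edge 0: (2.5,28)→(7,7)  cross = 2.5·7 − 7·28 = -178.5000; (r_i+r_j)·cross = 9.5·-178.5000 = -1695.7500
edge 1: (7,7)→(8,6)  cross = 7·6 − 8·7 = -14.0000; (r_i+r_j)·cross = 15·-14.0000 = -210.0000
edge 2: (8,6)→(11.5,10)  cross = 8·10 − 11.5·6 = 11.0000; (r_i+r_j)·cross = 19.5·11.0000 = 214.5000
edge 3: (11.5,10)→(18,18.5)  cross = 11.5·18.5 − 18·10 = 32.7500; (r_i+r_j)·cross = 29.5·32.7500 = 966.1250
edge 4: (18,18.5)→(20,27.5)  cross = 18·27.5 − 20·18.5 = 125.0000; (r_i+r_j)·cross = 38·125.0000 = 4750.0000
edge 5: (20,27.5)→(11.5,38)  cross = 20·38 − 11.5·27.5 = 443.7500; (r_i+r_j)·cross = 31.5·443.7500 = 13978.1250
edge 6: (11.5,38)→(2.5,28)  cross = 11.5·28 − 2.5·38 = 227.0000; (r_i+r_j)·cross = 14·227.0000 = 3178.0000
Σcross = 647.0000 → A = |Σcross|/2 = 323.5000 mm²
Σ(r_i+r_j)·cross = 21181.0000 → first moment M = |Σ|/6 = 3530.1667
R_c = M/A = 3530.1667/323.5000 = 10.9124 mm
θ = 216° = 3.769911 rad
V = θ·R_c·A = 3.769911·10.9124·323.5000 = 13308.415 mm³

Volume = 13308.415 mm³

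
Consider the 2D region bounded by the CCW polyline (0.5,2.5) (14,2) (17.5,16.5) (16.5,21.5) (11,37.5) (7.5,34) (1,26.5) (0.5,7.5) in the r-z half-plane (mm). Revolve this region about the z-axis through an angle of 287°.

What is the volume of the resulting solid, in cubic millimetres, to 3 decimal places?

Volume = 19062.946 mm³

Profile (r,z), 8 vertices: (0.5,2.5) (14,2) (17.5,16.5) (16.5,21.5) (11,37.5) (7.5,34) (1,26.5) (0.5,7.5)
edge 0: (0.5,2.5)→(14,2)  cross = 0.5·2 − 14·2.5 = -34.0000; (r_i+r_j)·cross = 14.5·-34.0000 = -493.0000
edge 1: (14,2)→(17.5,16.5)  cross = 14·16.5 − 17.5·2 = 196.0000; (r_i+r_j)·cross = 31.5·196.0000 = 6174.0000
edge 2: (17.5,16.5)→(16.5,21.5)  cross = 17.5·21.5 − 16.5·16.5 = 104.0000; (r_i+r_j)·cross = 34·104.0000 = 3536.0000
edge 3: (16.5,21.5)→(11,37.5)  cross = 16.5·37.5 − 11·21.5 = 382.2500; (r_i+r_j)·cross = 27.5·382.2500 = 10511.8750
edge 4: (11,37.5)→(7.5,34)  cross = 11·34 − 7.5·37.5 = 92.7500; (r_i+r_j)·cross = 18.5·92.7500 = 1715.8750
edge 5: (7.5,34)→(1,26.5)  cross = 7.5·26.5 − 1·34 = 164.7500; (r_i+r_j)·cross = 8.5·164.7500 = 1400.3750
edge 6: (1,26.5)→(0.5,7.5)  cross = 1·7.5 − 0.5·26.5 = -5.7500; (r_i+r_j)·cross = 1.5·-5.7500 = -8.6250
edge 7: (0.5,7.5)→(0.5,2.5)  cross = 0.5·2.5 − 0.5·7.5 = -2.5000; (r_i+r_j)·cross = 1·-2.5000 = -2.5000
Σcross = 897.5000 → A = |Σcross|/2 = 448.7500 mm²
Σ(r_i+r_j)·cross = 22834.0000 → first moment M = |Σ|/6 = 3805.6667
R_c = M/A = 3805.6667/448.7500 = 8.4806 mm
θ = 287° = 5.009095 rad
V = θ·R_c·A = 5.009095·8.4806·448.7500 = 19062.946 mm³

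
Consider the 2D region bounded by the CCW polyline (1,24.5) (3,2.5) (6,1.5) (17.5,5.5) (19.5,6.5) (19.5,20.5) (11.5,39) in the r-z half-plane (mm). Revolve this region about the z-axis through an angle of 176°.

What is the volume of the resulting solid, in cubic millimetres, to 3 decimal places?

Volume = 15343.155 mm³

Profile (r,z), 7 vertices: (1,24.5) (3,2.5) (6,1.5) (17.5,5.5) (19.5,6.5) (19.5,20.5) (11.5,39)
edge 0: (1,24.5)→(3,2.5)  cross = 1·2.5 − 3·24.5 = -71.0000; (r_i+r_j)·cross = 4·-71.0000 = -284.0000
edge 1: (3,2.5)→(6,1.5)  cross = 3·1.5 − 6·2.5 = -10.5000; (r_i+r_j)·cross = 9·-10.5000 = -94.5000
edge 2: (6,1.5)→(17.5,5.5)  cross = 6·5.5 − 17.5·1.5 = 6.7500; (r_i+r_j)·cross = 23.5·6.7500 = 158.6250
edge 3: (17.5,5.5)→(19.5,6.5)  cross = 17.5·6.5 − 19.5·5.5 = 6.5000; (r_i+r_j)·cross = 37·6.5000 = 240.5000
edge 4: (19.5,6.5)→(19.5,20.5)  cross = 19.5·20.5 − 19.5·6.5 = 273.0000; (r_i+r_j)·cross = 39·273.0000 = 10647.0000
edge 5: (19.5,20.5)→(11.5,39)  cross = 19.5·39 − 11.5·20.5 = 524.7500; (r_i+r_j)·cross = 31·524.7500 = 16267.2500
edge 6: (11.5,39)→(1,24.5)  cross = 11.5·24.5 − 1·39 = 242.7500; (r_i+r_j)·cross = 12.5·242.7500 = 3034.3750
Σcross = 972.2500 → A = |Σcross|/2 = 486.1250 mm²
Σ(r_i+r_j)·cross = 29969.2500 → first moment M = |Σ|/6 = 4994.8750
R_c = M/A = 4994.8750/486.1250 = 10.2749 mm
θ = 176° = 3.071779 rad
V = θ·R_c·A = 3.071779·10.2749·486.1250 = 15343.155 mm³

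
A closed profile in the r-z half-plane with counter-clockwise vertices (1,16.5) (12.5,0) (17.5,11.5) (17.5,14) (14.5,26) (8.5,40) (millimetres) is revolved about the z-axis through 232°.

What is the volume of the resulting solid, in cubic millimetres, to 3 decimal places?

Volume = 13721.773 mm³

Profile (r,z), 6 vertices: (1,16.5) (12.5,0) (17.5,11.5) (17.5,14) (14.5,26) (8.5,40)
edge 0: (1,16.5)→(12.5,0)  cross = 1·0 − 12.5·16.5 = -206.2500; (r_i+r_j)·cross = 13.5·-206.2500 = -2784.3750
edge 1: (12.5,0)→(17.5,11.5)  cross = 12.5·11.5 − 17.5·0 = 143.7500; (r_i+r_j)·cross = 30·143.7500 = 4312.5000
edge 2: (17.5,11.5)→(17.5,14)  cross = 17.5·14 − 17.5·11.5 = 43.7500; (r_i+r_j)·cross = 35·43.7500 = 1531.2500
edge 3: (17.5,14)→(14.5,26)  cross = 17.5·26 − 14.5·14 = 252.0000; (r_i+r_j)·cross = 32·252.0000 = 8064.0000
edge 4: (14.5,26)→(8.5,40)  cross = 14.5·40 − 8.5·26 = 359.0000; (r_i+r_j)·cross = 23·359.0000 = 8257.0000
edge 5: (8.5,40)→(1,16.5)  cross = 8.5·16.5 − 1·40 = 100.2500; (r_i+r_j)·cross = 9.5·100.2500 = 952.3750
Σcross = 692.5000 → A = |Σcross|/2 = 346.2500 mm²
Σ(r_i+r_j)·cross = 20332.7500 → first moment M = |Σ|/6 = 3388.7917
R_c = M/A = 3388.7917/346.2500 = 9.7871 mm
θ = 232° = 4.049164 rad
V = θ·R_c·A = 4.049164·9.7871·346.2500 = 13721.773 mm³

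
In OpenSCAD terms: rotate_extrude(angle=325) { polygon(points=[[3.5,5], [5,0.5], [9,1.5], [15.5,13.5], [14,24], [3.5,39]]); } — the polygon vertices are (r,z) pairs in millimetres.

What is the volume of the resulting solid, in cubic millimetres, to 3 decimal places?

Profile (r,z), 6 vertices: (3.5,5) (5,0.5) (9,1.5) (15.5,13.5) (14,24) (3.5,39)
edge 0: (3.5,5)→(5,0.5)  cross = 3.5·0.5 − 5·5 = -23.2500; (r_i+r_j)·cross = 8.5·-23.2500 = -197.6250
edge 1: (5,0.5)→(9,1.5)  cross = 5·1.5 − 9·0.5 = 3.0000; (r_i+r_j)·cross = 14·3.0000 = 42.0000
edge 2: (9,1.5)→(15.5,13.5)  cross = 9·13.5 − 15.5·1.5 = 98.2500; (r_i+r_j)·cross = 24.5·98.2500 = 2407.1250
edge 3: (15.5,13.5)→(14,24)  cross = 15.5·24 − 14·13.5 = 183.0000; (r_i+r_j)·cross = 29.5·183.0000 = 5398.5000
edge 4: (14,24)→(3.5,39)  cross = 14·39 − 3.5·24 = 462.0000; (r_i+r_j)·cross = 17.5·462.0000 = 8085.0000
edge 5: (3.5,39)→(3.5,5)  cross = 3.5·5 − 3.5·39 = -119.0000; (r_i+r_j)·cross = 7·-119.0000 = -833.0000
Σcross = 604.0000 → A = |Σcross|/2 = 302.0000 mm²
Σ(r_i+r_j)·cross = 14902.0000 → first moment M = |Σ|/6 = 2483.6667
R_c = M/A = 2483.6667/302.0000 = 8.2241 mm
θ = 325° = 5.672320 rad
V = θ·R_c·A = 5.672320·8.2241·302.0000 = 14088.152 mm³

Volume = 14088.152 mm³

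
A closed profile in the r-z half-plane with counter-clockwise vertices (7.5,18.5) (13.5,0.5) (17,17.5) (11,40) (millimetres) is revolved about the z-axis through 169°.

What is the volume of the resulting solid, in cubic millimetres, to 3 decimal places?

Profile (r,z), 4 vertices: (7.5,18.5) (13.5,0.5) (17,17.5) (11,40)
edge 0: (7.5,18.5)→(13.5,0.5)  cross = 7.5·0.5 − 13.5·18.5 = -246.0000; (r_i+r_j)·cross = 21·-246.0000 = -5166.0000
edge 1: (13.5,0.5)→(17,17.5)  cross = 13.5·17.5 − 17·0.5 = 227.7500; (r_i+r_j)·cross = 30.5·227.7500 = 6946.3750
edge 2: (17,17.5)→(11,40)  cross = 17·40 − 11·17.5 = 487.5000; (r_i+r_j)·cross = 28·487.5000 = 13650.0000
edge 3: (11,40)→(7.5,18.5)  cross = 11·18.5 − 7.5·40 = -96.5000; (r_i+r_j)·cross = 18.5·-96.5000 = -1785.2500
Σcross = 372.7500 → A = |Σcross|/2 = 186.3750 mm²
Σ(r_i+r_j)·cross = 13645.1250 → first moment M = |Σ|/6 = 2274.1875
R_c = M/A = 2274.1875/186.3750 = 12.2022 mm
θ = 169° = 2.949606 rad
V = θ·R_c·A = 2.949606·12.2022·186.3750 = 6707.958 mm³

Volume = 6707.958 mm³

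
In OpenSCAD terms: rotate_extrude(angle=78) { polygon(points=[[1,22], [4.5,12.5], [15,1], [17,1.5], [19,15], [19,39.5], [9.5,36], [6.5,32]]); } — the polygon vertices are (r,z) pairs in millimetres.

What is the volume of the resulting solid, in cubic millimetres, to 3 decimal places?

Profile (r,z), 8 vertices: (1,22) (4.5,12.5) (15,1) (17,1.5) (19,15) (19,39.5) (9.5,36) (6.5,32)
edge 0: (1,22)→(4.5,12.5)  cross = 1·12.5 − 4.5·22 = -86.5000; (r_i+r_j)·cross = 5.5·-86.5000 = -475.7500
edge 1: (4.5,12.5)→(15,1)  cross = 4.5·1 − 15·12.5 = -183.0000; (r_i+r_j)·cross = 19.5·-183.0000 = -3568.5000
edge 2: (15,1)→(17,1.5)  cross = 15·1.5 − 17·1 = 5.5000; (r_i+r_j)·cross = 32·5.5000 = 176.0000
edge 3: (17,1.5)→(19,15)  cross = 17·15 − 19·1.5 = 226.5000; (r_i+r_j)·cross = 36·226.5000 = 8154.0000
edge 4: (19,15)→(19,39.5)  cross = 19·39.5 − 19·15 = 465.5000; (r_i+r_j)·cross = 38·465.5000 = 17689.0000
edge 5: (19,39.5)→(9.5,36)  cross = 19·36 − 9.5·39.5 = 308.7500; (r_i+r_j)·cross = 28.5·308.7500 = 8799.3750
edge 6: (9.5,36)→(6.5,32)  cross = 9.5·32 − 6.5·36 = 70.0000; (r_i+r_j)·cross = 16·70.0000 = 1120.0000
edge 7: (6.5,32)→(1,22)  cross = 6.5·22 − 1·32 = 111.0000; (r_i+r_j)·cross = 7.5·111.0000 = 832.5000
Σcross = 917.7500 → A = |Σcross|/2 = 458.8750 mm²
Σ(r_i+r_j)·cross = 32726.6250 → first moment M = |Σ|/6 = 5454.4375
R_c = M/A = 5454.4375/458.8750 = 11.8865 mm
θ = 78° = 1.361357 rad
V = θ·R_c·A = 1.361357·11.8865·458.8750 = 7425.436 mm³

Volume = 7425.436 mm³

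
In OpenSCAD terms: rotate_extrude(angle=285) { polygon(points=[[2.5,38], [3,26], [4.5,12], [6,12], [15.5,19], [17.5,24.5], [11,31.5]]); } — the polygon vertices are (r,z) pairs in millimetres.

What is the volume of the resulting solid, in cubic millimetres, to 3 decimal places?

Volume = 9579.458 mm³

Profile (r,z), 7 vertices: (2.5,38) (3,26) (4.5,12) (6,12) (15.5,19) (17.5,24.5) (11,31.5)
edge 0: (2.5,38)→(3,26)  cross = 2.5·26 − 3·38 = -49.0000; (r_i+r_j)·cross = 5.5·-49.0000 = -269.5000
edge 1: (3,26)→(4.5,12)  cross = 3·12 − 4.5·26 = -81.0000; (r_i+r_j)·cross = 7.5·-81.0000 = -607.5000
edge 2: (4.5,12)→(6,12)  cross = 4.5·12 − 6·12 = -18.0000; (r_i+r_j)·cross = 10.5·-18.0000 = -189.0000
edge 3: (6,12)→(15.5,19)  cross = 6·19 − 15.5·12 = -72.0000; (r_i+r_j)·cross = 21.5·-72.0000 = -1548.0000
edge 4: (15.5,19)→(17.5,24.5)  cross = 15.5·24.5 − 17.5·19 = 47.2500; (r_i+r_j)·cross = 33·47.2500 = 1559.2500
edge 5: (17.5,24.5)→(11,31.5)  cross = 17.5·31.5 − 11·24.5 = 281.7500; (r_i+r_j)·cross = 28.5·281.7500 = 8029.8750
edge 6: (11,31.5)→(2.5,38)  cross = 11·38 − 2.5·31.5 = 339.2500; (r_i+r_j)·cross = 13.5·339.2500 = 4579.8750
Σcross = 448.2500 → A = |Σcross|/2 = 224.1250 mm²
Σ(r_i+r_j)·cross = 11555.0000 → first moment M = |Σ|/6 = 1925.8333
R_c = M/A = 1925.8333/224.1250 = 8.5927 mm
θ = 285° = 4.974188 rad
V = θ·R_c·A = 4.974188·8.5927·224.1250 = 9579.458 mm³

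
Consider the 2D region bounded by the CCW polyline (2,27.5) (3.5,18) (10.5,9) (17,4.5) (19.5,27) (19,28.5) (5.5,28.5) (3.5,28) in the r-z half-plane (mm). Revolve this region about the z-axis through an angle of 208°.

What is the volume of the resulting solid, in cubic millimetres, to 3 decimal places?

Profile (r,z), 8 vertices: (2,27.5) (3.5,18) (10.5,9) (17,4.5) (19.5,27) (19,28.5) (5.5,28.5) (3.5,28)
edge 0: (2,27.5)→(3.5,18)  cross = 2·18 − 3.5·27.5 = -60.2500; (r_i+r_j)·cross = 5.5·-60.2500 = -331.3750
edge 1: (3.5,18)→(10.5,9)  cross = 3.5·9 − 10.5·18 = -157.5000; (r_i+r_j)·cross = 14·-157.5000 = -2205.0000
edge 2: (10.5,9)→(17,4.5)  cross = 10.5·4.5 − 17·9 = -105.7500; (r_i+r_j)·cross = 27.5·-105.7500 = -2908.1250
edge 3: (17,4.5)→(19.5,27)  cross = 17·27 − 19.5·4.5 = 371.2500; (r_i+r_j)·cross = 36.5·371.2500 = 13550.6250
edge 4: (19.5,27)→(19,28.5)  cross = 19.5·28.5 − 19·27 = 42.7500; (r_i+r_j)·cross = 38.5·42.7500 = 1645.8750
edge 5: (19,28.5)→(5.5,28.5)  cross = 19·28.5 − 5.5·28.5 = 384.7500; (r_i+r_j)·cross = 24.5·384.7500 = 9426.3750
edge 6: (5.5,28.5)→(3.5,28)  cross = 5.5·28 − 3.5·28.5 = 54.2500; (r_i+r_j)·cross = 9·54.2500 = 488.2500
edge 7: (3.5,28)→(2,27.5)  cross = 3.5·27.5 − 2·28 = 40.2500; (r_i+r_j)·cross = 5.5·40.2500 = 221.3750
Σcross = 569.7500 → A = |Σcross|/2 = 284.8750 mm²
Σ(r_i+r_j)·cross = 19888.0000 → first moment M = |Σ|/6 = 3314.6667
R_c = M/A = 3314.6667/284.8750 = 11.6355 mm
θ = 208° = 3.630285 rad
V = θ·R_c·A = 3.630285·11.6355·284.8750 = 12033.184 mm³

Volume = 12033.184 mm³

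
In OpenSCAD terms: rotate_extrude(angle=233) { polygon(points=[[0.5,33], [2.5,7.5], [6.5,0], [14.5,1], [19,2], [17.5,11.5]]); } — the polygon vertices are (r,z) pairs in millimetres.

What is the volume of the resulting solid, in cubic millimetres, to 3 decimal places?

Volume = 11376.870 mm³

Profile (r,z), 6 vertices: (0.5,33) (2.5,7.5) (6.5,0) (14.5,1) (19,2) (17.5,11.5)
edge 0: (0.5,33)→(2.5,7.5)  cross = 0.5·7.5 − 2.5·33 = -78.7500; (r_i+r_j)·cross = 3·-78.7500 = -236.2500
edge 1: (2.5,7.5)→(6.5,0)  cross = 2.5·0 − 6.5·7.5 = -48.7500; (r_i+r_j)·cross = 9·-48.7500 = -438.7500
edge 2: (6.5,0)→(14.5,1)  cross = 6.5·1 − 14.5·0 = 6.5000; (r_i+r_j)·cross = 21·6.5000 = 136.5000
edge 3: (14.5,1)→(19,2)  cross = 14.5·2 − 19·1 = 10.0000; (r_i+r_j)·cross = 33.5·10.0000 = 335.0000
edge 4: (19,2)→(17.5,11.5)  cross = 19·11.5 − 17.5·2 = 183.5000; (r_i+r_j)·cross = 36.5·183.5000 = 6697.7500
edge 5: (17.5,11.5)→(0.5,33)  cross = 17.5·33 − 0.5·11.5 = 571.7500; (r_i+r_j)·cross = 18·571.7500 = 10291.5000
Σcross = 644.2500 → A = |Σcross|/2 = 322.1250 mm²
Σ(r_i+r_j)·cross = 16785.7500 → first moment M = |Σ|/6 = 2797.6250
R_c = M/A = 2797.6250/322.1250 = 8.6849 mm
θ = 233° = 4.066617 rad
V = θ·R_c·A = 4.066617·8.6849·322.1250 = 11376.870 mm³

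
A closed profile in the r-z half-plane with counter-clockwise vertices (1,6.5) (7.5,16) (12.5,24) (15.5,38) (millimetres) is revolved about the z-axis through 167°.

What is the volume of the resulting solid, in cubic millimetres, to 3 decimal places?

Volume = 1574.424 mm³

Profile (r,z), 4 vertices: (1,6.5) (7.5,16) (12.5,24) (15.5,38)
edge 0: (1,6.5)→(7.5,16)  cross = 1·16 − 7.5·6.5 = -32.7500; (r_i+r_j)·cross = 8.5·-32.7500 = -278.3750
edge 1: (7.5,16)→(12.5,24)  cross = 7.5·24 − 12.5·16 = -20.0000; (r_i+r_j)·cross = 20·-20.0000 = -400.0000
edge 2: (12.5,24)→(15.5,38)  cross = 12.5·38 − 15.5·24 = 103.0000; (r_i+r_j)·cross = 28·103.0000 = 2884.0000
edge 3: (15.5,38)→(1,6.5)  cross = 15.5·6.5 − 1·38 = 62.7500; (r_i+r_j)·cross = 16.5·62.7500 = 1035.3750
Σcross = 113.0000 → A = |Σcross|/2 = 56.5000 mm²
Σ(r_i+r_j)·cross = 3241.0000 → first moment M = |Σ|/6 = 540.1667
R_c = M/A = 540.1667/56.5000 = 9.5605 mm
θ = 167° = 2.914700 rad
V = θ·R_c·A = 2.914700·9.5605·56.5000 = 1574.424 mm³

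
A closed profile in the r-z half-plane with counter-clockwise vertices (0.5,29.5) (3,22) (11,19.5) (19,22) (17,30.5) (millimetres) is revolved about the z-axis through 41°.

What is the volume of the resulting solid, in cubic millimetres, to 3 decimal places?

Profile (r,z), 5 vertices: (0.5,29.5) (3,22) (11,19.5) (19,22) (17,30.5)
edge 0: (0.5,29.5)→(3,22)  cross = 0.5·22 − 3·29.5 = -77.5000; (r_i+r_j)·cross = 3.5·-77.5000 = -271.2500
edge 1: (3,22)→(11,19.5)  cross = 3·19.5 − 11·22 = -183.5000; (r_i+r_j)·cross = 14·-183.5000 = -2569.0000
edge 2: (11,19.5)→(19,22)  cross = 11·22 − 19·19.5 = -128.5000; (r_i+r_j)·cross = 30·-128.5000 = -3855.0000
edge 3: (19,22)→(17,30.5)  cross = 19·30.5 − 17·22 = 205.5000; (r_i+r_j)·cross = 36·205.5000 = 7398.0000
edge 4: (17,30.5)→(0.5,29.5)  cross = 17·29.5 − 0.5·30.5 = 486.2500; (r_i+r_j)·cross = 17.5·486.2500 = 8509.3750
Σcross = 302.2500 → A = |Σcross|/2 = 151.1250 mm²
Σ(r_i+r_j)·cross = 9212.1250 → first moment M = |Σ|/6 = 1535.3542
R_c = M/A = 1535.3542/151.1250 = 10.1595 mm
θ = 41° = 0.715585 rad
V = θ·R_c·A = 0.715585·10.1595·151.1250 = 1098.676 mm³

Volume = 1098.676 mm³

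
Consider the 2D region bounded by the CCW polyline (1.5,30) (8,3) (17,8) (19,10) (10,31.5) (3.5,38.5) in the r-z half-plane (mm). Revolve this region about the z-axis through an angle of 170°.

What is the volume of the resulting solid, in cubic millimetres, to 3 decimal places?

Volume = 8474.726 mm³

Profile (r,z), 6 vertices: (1.5,30) (8,3) (17,8) (19,10) (10,31.5) (3.5,38.5)
edge 0: (1.5,30)→(8,3)  cross = 1.5·3 − 8·30 = -235.5000; (r_i+r_j)·cross = 9.5·-235.5000 = -2237.2500
edge 1: (8,3)→(17,8)  cross = 8·8 − 17·3 = 13.0000; (r_i+r_j)·cross = 25·13.0000 = 325.0000
edge 2: (17,8)→(19,10)  cross = 17·10 − 19·8 = 18.0000; (r_i+r_j)·cross = 36·18.0000 = 648.0000
edge 3: (19,10)→(10,31.5)  cross = 19·31.5 − 10·10 = 498.5000; (r_i+r_j)·cross = 29·498.5000 = 14456.5000
edge 4: (10,31.5)→(3.5,38.5)  cross = 10·38.5 − 3.5·31.5 = 274.7500; (r_i+r_j)·cross = 13.5·274.7500 = 3709.1250
edge 5: (3.5,38.5)→(1.5,30)  cross = 3.5·30 − 1.5·38.5 = 47.2500; (r_i+r_j)·cross = 5·47.2500 = 236.2500
Σcross = 616.0000 → A = |Σcross|/2 = 308.0000 mm²
Σ(r_i+r_j)·cross = 17137.6250 → first moment M = |Σ|/6 = 2856.2708
R_c = M/A = 2856.2708/308.0000 = 9.2736 mm
θ = 170° = 2.967060 rad
V = θ·R_c·A = 2.967060·9.2736·308.0000 = 8474.726 mm³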